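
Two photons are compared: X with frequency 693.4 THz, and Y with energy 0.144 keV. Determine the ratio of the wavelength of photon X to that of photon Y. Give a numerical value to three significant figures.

50.2

λ_X = 4.324·10^-7 m (from frequency = 693.4 THz, via λ = c/f).
λ_Y = 8.610·10^-9 m (from energy = 0.144 keV, via λ = hc/E).
Ratio = 4.324·10^-7 / 8.610·10^-9 = 50.2.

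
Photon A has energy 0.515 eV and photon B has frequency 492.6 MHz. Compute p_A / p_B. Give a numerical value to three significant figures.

2.53e5

p_A = 2.752e-28 kg·m/s (from energy = 0.515 eV, via p = E/c).
p_B = 1.089e-33 kg·m/s (from frequency = 492.6 MHz, via p = hf/c).
Ratio = 2.752e-28 / 1.089e-33 = 2.53e5.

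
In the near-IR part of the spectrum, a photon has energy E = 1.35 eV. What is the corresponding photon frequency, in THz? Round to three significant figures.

Convert to SI: E = 1.35 eV = 2.1629 × 10^-19 J.
The photon relation is f = E/h, giving f = 3.264 × 10^14 Hz.
Converting to THz: f = 326.4 THz ≈ 326 THz.

326 THz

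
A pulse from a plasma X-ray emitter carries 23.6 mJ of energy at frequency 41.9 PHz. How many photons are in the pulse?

Per-photon energy: E = 2.776e-17 J (from frequency = 41.9 PHz).
N = E_total / E_photon = 0.0236 J / 2.776e-17 J = 8.50e14.

8.50e14 photons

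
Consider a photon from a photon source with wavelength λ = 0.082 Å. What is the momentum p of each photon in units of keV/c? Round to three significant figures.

151 keV/c

Convert to SI: λ = 0.082 Å = 8.2 × 10^-12 m.
Apply p = h/λ: p = 8.081 × 10^-23 kg·m/s.
Converting to keV/c: p = 151.2 keV/c ≈ 151 keV/c.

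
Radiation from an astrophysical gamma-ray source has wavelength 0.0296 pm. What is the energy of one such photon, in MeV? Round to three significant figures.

In SI units: λ = 0.0296 pm = 2.96·10^-14 m.
Apply E = hc/λ: E = 6.711·10^-12 J.
Converting to MeV: E = 41.89 MeV ≈ 41.9 MeV.

41.9 MeV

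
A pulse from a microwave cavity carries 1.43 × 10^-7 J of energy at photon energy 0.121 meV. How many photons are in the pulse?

7.38 × 10^15 photons

Per-photon energy: E = 1.939 × 10^-23 J (from energy = 0.121 meV).
N = E_total / E_photon = 1.43 × 10^-7 J / 1.939 × 10^-23 J = 7.38 × 10^15.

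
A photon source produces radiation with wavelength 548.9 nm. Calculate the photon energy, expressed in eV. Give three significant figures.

2.26 eV

Convert to SI: λ = 548.9 nm = 5.489e-7 m.
For a photon E = hc/λ, so E = 3.619e-19 J.
Converting to eV: E = 2.259 eV ≈ 2.26 eV.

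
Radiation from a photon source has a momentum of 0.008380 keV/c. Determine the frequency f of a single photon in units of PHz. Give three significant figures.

2.03 PHz

In SI units: p = 0.008380 keV/c = 4.4785e-27 kg·m/s.
The photon relation is f = pc/h, giving f = 2.026e15 Hz.
Converting to PHz: f = 2.026 PHz ≈ 2.03 PHz.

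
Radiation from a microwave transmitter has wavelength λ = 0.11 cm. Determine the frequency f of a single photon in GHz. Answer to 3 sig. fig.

273 GHz

Use c = 2.99792458 × 10^8 m/s.
Convert to SI: λ = 0.11 cm = 0.0011 m.
For a photon f = c/λ, so f = 2.725 × 10^11 Hz.
Converting to GHz: f = 272.5 GHz ≈ 273 GHz.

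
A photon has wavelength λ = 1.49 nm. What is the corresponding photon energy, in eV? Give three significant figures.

832 eV

(h = 6.62607015·10^-34 J·s, c = 2.99792458·10^8 m/s, 1 eV = 1.602176634·10^-19 J.)
In SI units: λ = 1.49 nm = 1.49·10^-9 m.
Apply E = hc/λ: E = 1.333·10^-16 J.
Converting to eV: E = 832.1 eV ≈ 832 eV.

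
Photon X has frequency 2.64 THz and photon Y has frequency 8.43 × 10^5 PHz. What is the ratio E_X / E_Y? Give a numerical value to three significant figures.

3.13 × 10^-9

E_X = 1.749 × 10^-21 J (from frequency = 2.64 THz, via E = hf).
E_Y = 5.586 × 10^-13 J (from frequency = 8.43 × 10^5 PHz, via E = hf).
Ratio = 1.749 × 10^-21 / 5.586 × 10^-13 = 3.13 × 10^-9.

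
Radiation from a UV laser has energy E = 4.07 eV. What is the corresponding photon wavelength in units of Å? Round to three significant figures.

Take h = 6.62607015·10^-34 J·s, c = 2.99792458·10^8 m/s, 1 eV = 1.602176634·10^-19 J.
In SI units: E = 4.07 eV = 6.5209·10^-19 J.
The photon relation is λ = hc/E, giving λ = 3.046·10^-7 m.
Converting to Å: λ = 3046 Å ≈ 3050 Å.

3050 Å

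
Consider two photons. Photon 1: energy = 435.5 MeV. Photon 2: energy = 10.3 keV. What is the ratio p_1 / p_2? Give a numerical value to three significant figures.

p_1 = 2.327 × 10^-19 kg·m/s (from energy = 435.5 MeV, via p = E/c).
p_2 = 5.505 × 10^-24 kg·m/s (from energy = 10.3 keV, via p = E/c).
Ratio = 2.327 × 10^-19 / 5.505 × 10^-24 = 4.23 × 10^4.

4.23 × 10^4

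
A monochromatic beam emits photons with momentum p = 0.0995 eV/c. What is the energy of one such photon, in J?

(c = 2.99792458e8 m/s, 1 eV = 1.602176634e-19 J.)
First convert: p = 0.0995 eV/c = 5.3176e-29 kg·m/s.
Apply E = pc: E = 1.594e-20 J.
So E ≈ 1.59e-20 J.

1.59e-20 J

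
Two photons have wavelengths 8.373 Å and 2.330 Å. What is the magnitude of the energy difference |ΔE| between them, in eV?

Using E = hc/λ: E₁ = 2.3724e-16 J, E₂ = 8.5255e-16 J.
|ΔE| = |2.3724e-16 − 8.5255e-16| = 6.15e-16 J = 3840 eV.

3840 eV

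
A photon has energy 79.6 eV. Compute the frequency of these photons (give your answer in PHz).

19.2 PHz

Use h = 6.62607015e-34 J·s, 1 eV = 1.602176634e-19 J.
First convert: E = 79.6 eV = 1.2753e-17 J.
The photon relation is f = E/h, giving f = 1.925e16 Hz.
Converting to PHz: f = 19.25 PHz ≈ 19.2 PHz.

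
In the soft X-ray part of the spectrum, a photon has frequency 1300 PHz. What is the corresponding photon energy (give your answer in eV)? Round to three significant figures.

In SI units: f = 1300 PHz = 1.3e18 Hz.
The photon relation is E = hf, giving E = 8.614e-16 J.
Converting to eV: E = 5376 eV ≈ 5380 eV.

5380 eV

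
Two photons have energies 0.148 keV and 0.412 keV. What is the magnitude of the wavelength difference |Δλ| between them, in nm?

5.37 nm

Using λ = hc/E: λ₁ = 8.377·10^-9 m, λ₂ = 3.009·10^-9 m.
|Δλ| = |8.377·10^-9 − 3.009·10^-9| = 5.37·10^-9 m = 5.37 nm.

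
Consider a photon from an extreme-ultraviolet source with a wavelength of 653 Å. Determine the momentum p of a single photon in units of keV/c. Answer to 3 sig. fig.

Convert to SI: λ = 653 Å = 6.53e-8 m.
The photon relation is p = h/λ, giving p = 1.015e-26 kg·m/s.
Converting to keV/c: p = 0.01899 keV/c ≈ 0.0190 keV/c.

0.0190 keV/c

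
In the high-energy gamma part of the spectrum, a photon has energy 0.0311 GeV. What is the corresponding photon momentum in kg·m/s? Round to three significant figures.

1.66e-20 kg·m/s

First convert: E = 0.0311 GeV = 4.9828e-12 J.
The photon relation is p = E/c, giving p = 1.662e-20 kg·m/s.
So p ≈ 1.66e-20 kg·m/s.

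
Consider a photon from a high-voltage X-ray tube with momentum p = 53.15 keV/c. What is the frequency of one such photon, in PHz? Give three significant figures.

1.29·10^4 PHz

In SI units: p = 53.15 keV/c = 2.8405·10^-23 kg·m/s.
Apply f = pc/h: f = 1.285·10^19 Hz.
Converting to PHz: f = 12850 PHz ≈ 1.29·10^4 PHz.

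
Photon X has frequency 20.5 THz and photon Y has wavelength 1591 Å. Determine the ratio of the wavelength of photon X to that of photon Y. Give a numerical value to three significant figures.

91.9

λ_X = 1.462 × 10^-5 m (from frequency = 20.5 THz, via λ = c/f).
λ_Y = 1.591 × 10^-7 m (from wavelength = 1591 Å, via λ given directly).
Ratio = 1.462 × 10^-5 / 1.591 × 10^-7 = 91.9.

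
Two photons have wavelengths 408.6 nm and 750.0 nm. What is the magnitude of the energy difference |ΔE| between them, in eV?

Using E = hc/λ: E₁ = 4.8616 × 10^-19 J, E₂ = 2.6486 × 10^-19 J.
|ΔE| = |4.8616 × 10^-19 − 2.6486 × 10^-19| = 2.21 × 10^-19 J = 1.38 eV.

1.38 eV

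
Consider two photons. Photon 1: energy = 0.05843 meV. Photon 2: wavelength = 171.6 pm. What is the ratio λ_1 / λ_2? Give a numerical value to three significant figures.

λ_1 = 0.02122 m (from energy = 0.05843 meV, via λ = hc/E).
λ_2 = 1.716 × 10^-10 m (from wavelength = 171.6 pm, via λ given directly).
Ratio = 0.02122 / 1.716 × 10^-10 = 1.24 × 10^8.

1.24 × 10^8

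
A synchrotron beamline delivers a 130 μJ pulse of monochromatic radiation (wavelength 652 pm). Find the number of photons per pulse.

4.27 × 10^11 photons

Per-photon energy: E = 3.047 × 10^-16 J (from wavelength = 652 pm).
N = E_total / E_photon = 1.30 × 10^-4 J / 3.047 × 10^-16 J = 4.27 × 10^11.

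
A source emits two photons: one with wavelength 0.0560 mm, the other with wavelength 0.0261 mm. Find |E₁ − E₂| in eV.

Using E = hc/λ: E₁ = 3.547 × 10^-21 J, E₂ = 7.611 × 10^-21 J.
|ΔE| = |3.547 × 10^-21 − 7.611 × 10^-21| = 4.06 × 10^-21 J = 0.0254 eV.

0.0254 eV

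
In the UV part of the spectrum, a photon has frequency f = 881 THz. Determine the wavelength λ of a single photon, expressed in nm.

(c = 2.99792458·10^8 m/s.)
Convert to SI: f = 881 THz = 8.81·10^14 Hz.
For a photon λ = c/f, so λ = 3.403·10^-7 m.
Converting to nm: λ = 340.3 nm ≈ 340 nm.

340 nm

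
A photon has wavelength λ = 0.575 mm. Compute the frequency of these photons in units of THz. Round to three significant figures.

0.521 THz

Convert to SI: λ = 0.575 mm = 5.75·10^-4 m.
The photon relation is f = c/λ, giving f = 5.214·10^11 Hz.
Converting to THz: f = 0.5214 THz ≈ 0.521 THz.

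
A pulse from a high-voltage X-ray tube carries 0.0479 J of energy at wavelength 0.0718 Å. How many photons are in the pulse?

1.73e12 photons

Per-photon energy: E = 2.767e-14 J (from wavelength = 0.0718 Å).
N = E_total / E_photon = 0.0479 J / 2.767e-14 J = 1.73e12.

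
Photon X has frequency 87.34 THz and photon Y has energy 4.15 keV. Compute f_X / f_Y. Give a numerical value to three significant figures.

f_X = 8.734e13 Hz (from frequency = 87.34 THz, via f given directly).
f_Y = 1.003e18 Hz (from energy = 4.15 keV, via f = E/h).
Ratio = 8.734e13 / 1.003e18 = 8.70e-5.

8.70e-5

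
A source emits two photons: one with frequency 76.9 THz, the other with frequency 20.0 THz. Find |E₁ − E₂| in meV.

235 meV

Using E = hf: E₁ = 5.095 × 10^-20 J, E₂ = 1.325 × 10^-20 J.
|ΔE| = |5.095 × 10^-20 − 1.325 × 10^-20| = 3.77 × 10^-20 J = 235 meV.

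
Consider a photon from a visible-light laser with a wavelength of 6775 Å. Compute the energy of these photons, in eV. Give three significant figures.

1.83 eV

Use h = 6.62607015·10^-34 J·s, c = 2.99792458·10^8 m/s, 1 eV = 1.602176634·10^-19 J.
In SI units: λ = 6775 Å = 6.775·10^-7 m.
Apply E = hc/λ: E = 2.932·10^-19 J.
Converting to eV: E = 1.830 eV ≈ 1.83 eV.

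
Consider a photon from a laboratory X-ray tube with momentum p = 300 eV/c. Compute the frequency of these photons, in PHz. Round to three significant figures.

Take h = 6.62607015·10^-34 J·s, c = 2.99792458·10^8 m/s, 1 eV = 1.602176634·10^-19 J.
First convert: p = 300 eV/c = 1.6033·10^-25 kg·m/s.
For a photon f = pc/h, so f = 7.254·10^16 Hz.
Converting to PHz: f = 72.54 PHz ≈ 72.5 PHz.

72.5 PHz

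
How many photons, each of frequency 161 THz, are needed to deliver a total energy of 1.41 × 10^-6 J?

1.32 × 10^13 photons

Per-photon energy: E = 1.067 × 10^-19 J (from frequency = 161 THz).
N = E_total / E_photon = 1.41 × 10^-6 J / 1.067 × 10^-19 J = 1.32 × 10^13.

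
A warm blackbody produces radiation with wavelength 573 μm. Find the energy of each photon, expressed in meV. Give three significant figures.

2.16 meV

In SI units: λ = 573 μm = 5.73 × 10^-4 m.
Apply E = hc/λ: E = 3.467 × 10^-22 J.
Converting to meV: E = 2.164 meV ≈ 2.16 meV.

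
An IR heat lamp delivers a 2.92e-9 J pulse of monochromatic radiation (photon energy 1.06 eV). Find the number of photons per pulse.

1.72e10 photons

Per-photon energy: E = 1.698e-19 J (from energy = 1.06 eV).
N = E_total / E_photon = 2.92e-9 J / 1.698e-19 J = 1.72e10.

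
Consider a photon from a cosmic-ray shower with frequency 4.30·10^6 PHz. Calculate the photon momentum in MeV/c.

17.8 MeV/c

Convert to SI: f = 4.30·10^6 PHz = 4.30·10^21 Hz.
Since p = hf/c for a photon, p = 9.504·10^-21 kg·m/s.
Converting to MeV/c: p = 17.78 MeV/c ≈ 17.8 MeV/c.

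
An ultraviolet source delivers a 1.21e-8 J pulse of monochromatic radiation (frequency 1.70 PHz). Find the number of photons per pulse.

Per-photon energy: E = 1.126e-18 J (from frequency = 1.70 PHz).
N = E_total / E_photon = 1.21e-8 J / 1.126e-18 J = 1.07e10.

1.07e10 photons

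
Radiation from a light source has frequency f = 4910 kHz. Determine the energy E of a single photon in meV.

In SI units: f = 4910 kHz = 4.91 × 10^6 Hz.
For a photon E = hf, so E = 3.253 × 10^-27 J.
Converting to meV: E = 2.031 × 10^-5 meV ≈ 2.03 × 10^-5 meV.

2.03 × 10^-5 meV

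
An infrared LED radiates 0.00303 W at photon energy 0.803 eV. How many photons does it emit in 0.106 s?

Total energy: E_total = P·t = 0.00303 × 0.106 = 3.212·10^-4 J.
Per-photon energy: E = 1.287·10^-19 J.
N = E_total / E_photon = 2.50·10^15.

2.50·10^15 photons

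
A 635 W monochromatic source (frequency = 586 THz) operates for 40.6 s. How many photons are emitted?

6.64 × 10^22 photons

Total energy: E_total = P·t = 635 × 40.6 = 25780 J.
Per-photon energy: E = 3.883 × 10^-19 J.
N = E_total / E_photon = 6.64 × 10^22.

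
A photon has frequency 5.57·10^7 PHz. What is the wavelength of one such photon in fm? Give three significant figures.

Use c = 2.99792458·10^8 m/s.
First convert: f = 5.57·10^7 PHz = 5.57·10^22 Hz.
The photon relation is λ = c/f, giving λ = 5.382·10^-15 m.
Converting to fm: λ = 5.382 fm ≈ 5.38 fm.

5.38 fm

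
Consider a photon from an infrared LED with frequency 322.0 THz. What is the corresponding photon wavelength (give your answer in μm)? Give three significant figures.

0.931 μm

Take c = 2.99792458e8 m/s.
First convert: f = 322.0 THz = 3.220e14 Hz.
For a photon λ = c/f, so λ = 9.310e-7 m.
Converting to μm: λ = 0.9310 μm ≈ 0.931 μm.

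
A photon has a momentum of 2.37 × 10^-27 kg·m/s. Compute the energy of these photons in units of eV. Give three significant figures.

4.43 eV

Apply E = pc: E = 7.105 × 10^-19 J.
Converting to eV: E = 4.435 eV ≈ 4.43 eV.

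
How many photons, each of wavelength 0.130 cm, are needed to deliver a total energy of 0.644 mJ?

4.21 × 10^18 photons

Per-photon energy: E = 1.528 × 10^-22 J (from wavelength = 0.130 cm).
N = E_total / E_photon = 6.44 × 10^-4 J / 1.528 × 10^-22 J = 4.21 × 10^18.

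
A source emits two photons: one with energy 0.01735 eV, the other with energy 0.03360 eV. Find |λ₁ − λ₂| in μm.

Using λ = hc/E: λ₁ = 7.1461e-5 m, λ₂ = 3.6900e-5 m.
|Δλ| = |7.1461e-5 − 3.6900e-5| = 3.46e-5 m = 34.6 μm.

34.6 μm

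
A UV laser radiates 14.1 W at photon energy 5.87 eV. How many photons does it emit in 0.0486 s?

Total energy: E_total = P·t = 14.1 × 0.0486 = 0.6853 J.
Per-photon energy: E = 9.405e-19 J.
N = E_total / E_photon = 7.29e17.

7.29e17 photons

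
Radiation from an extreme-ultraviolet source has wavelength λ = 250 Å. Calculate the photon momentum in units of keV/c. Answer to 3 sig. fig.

0.0496 keV/c

First convert: λ = 250 Å = 2.5e-8 m.
Apply p = h/λ: p = 2.650e-26 kg·m/s.
Converting to keV/c: p = 0.04959 keV/c ≈ 0.0496 keV/c.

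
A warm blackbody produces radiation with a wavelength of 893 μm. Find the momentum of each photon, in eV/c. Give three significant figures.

Use h = 6.62607015e-34 J·s, c = 2.99792458e8 m/s, 1 eV = 1.602176634e-19 J.
Convert to SI: λ = 893 μm = 8.93e-4 m.
Since p = h/λ for a photon, p = 7.420e-31 kg·m/s.
Converting to eV/c: p = 0.001388 eV/c ≈ 1.39e-3 eV/c.

1.39e-3 eV/c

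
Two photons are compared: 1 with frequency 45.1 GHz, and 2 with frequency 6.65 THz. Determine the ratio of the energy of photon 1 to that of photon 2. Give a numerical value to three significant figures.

E_1 = 2.988e-23 J (from frequency = 45.1 GHz, via E = hf).
E_2 = 4.406e-21 J (from frequency = 6.65 THz, via E = hf).
Ratio = 2.988e-23 / 4.406e-21 = 6.78e-3.

6.78e-3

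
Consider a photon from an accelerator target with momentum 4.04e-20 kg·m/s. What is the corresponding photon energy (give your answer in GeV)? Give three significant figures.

0.0756 GeV

Use c = 2.99792458e8 m/s, 1 eV = 1.602176634e-19 J.
Apply E = pc: E = 1.211e-11 J.
Converting to GeV: E = 0.07559 GeV ≈ 0.0756 GeV.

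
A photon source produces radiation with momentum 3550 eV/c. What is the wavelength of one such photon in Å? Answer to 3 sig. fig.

3.49 Å

Take h = 6.62607015e-34 J·s, c = 2.99792458e8 m/s, 1 eV = 1.602176634e-19 J.
In SI units: p = 3550 eV/c = 1.8972e-24 kg·m/s.
The photon relation is λ = h/p, giving λ = 3.493e-10 m.
Converting to Å: λ = 3.493 Å ≈ 3.49 Å.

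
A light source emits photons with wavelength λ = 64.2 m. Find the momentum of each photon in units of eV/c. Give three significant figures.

1.93 × 10^-8 eV/c

For a photon p = h/λ, so p = 1.032 × 10^-35 kg·m/s.
Converting to eV/c: p = 1.931 × 10^-8 eV/c ≈ 1.93 × 10^-8 eV/c.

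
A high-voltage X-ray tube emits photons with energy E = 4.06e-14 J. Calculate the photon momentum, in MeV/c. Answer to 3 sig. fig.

Apply p = E/c: p = 1.354e-22 kg·m/s.
Converting to MeV/c: p = 0.2534 MeV/c ≈ 0.253 MeV/c.

0.253 MeV/c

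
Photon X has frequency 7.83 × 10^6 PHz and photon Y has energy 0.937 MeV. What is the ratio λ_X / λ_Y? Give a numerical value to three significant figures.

0.0289

λ_X = 3.829 × 10^-14 m (from frequency = 7.83 × 10^6 PHz, via λ = c/f).
λ_Y = 1.323 × 10^-12 m (from energy = 0.937 MeV, via λ = hc/E).
Ratio = 3.829 × 10^-14 / 1.323 × 10^-12 = 0.0289.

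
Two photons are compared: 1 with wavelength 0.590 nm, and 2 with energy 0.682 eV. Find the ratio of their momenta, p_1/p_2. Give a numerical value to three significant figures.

3080

p_1 = 1.123·10^-24 kg·m/s (from wavelength = 0.590 nm, via p = h/λ).
p_2 = 3.645·10^-28 kg·m/s (from energy = 0.682 eV, via p = E/c).
Ratio = 1.123·10^-24 / 3.645·10^-28 = 3080.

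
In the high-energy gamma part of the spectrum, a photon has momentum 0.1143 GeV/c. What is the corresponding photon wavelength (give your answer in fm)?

10.8 fm

Convert to SI: p = 0.1143 GeV/c = 6.1085 × 10^-20 kg·m/s.
For a photon λ = h/p, so λ = 1.085 × 10^-14 m.
Converting to fm: λ = 10.85 fm ≈ 10.8 fm.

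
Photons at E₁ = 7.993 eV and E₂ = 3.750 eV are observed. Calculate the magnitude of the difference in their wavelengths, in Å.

Using λ = hc/E: λ₁ = 1.5512e-7 m, λ₂ = 3.3062e-7 m.
|Δλ| = |1.5512e-7 − 3.3062e-7| = 1.76e-7 m = 1760 Å.

1760 Å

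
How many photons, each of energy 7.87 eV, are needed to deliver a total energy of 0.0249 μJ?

Per-photon energy: E = 1.261·10^-18 J (from energy = 7.87 eV).
N = E_total / E_photon = 2.49·10^-8 J / 1.261·10^-18 J = 1.97·10^10.

1.97·10^10 photons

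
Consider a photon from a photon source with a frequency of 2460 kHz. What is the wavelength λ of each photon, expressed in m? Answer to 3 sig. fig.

Use c = 2.99792458·10^8 m/s.
First convert: f = 2460 kHz = 2.46·10^6 Hz.
The photon relation is λ = c/f, giving λ = 121.9 m.
So λ ≈ 122 m.

122 m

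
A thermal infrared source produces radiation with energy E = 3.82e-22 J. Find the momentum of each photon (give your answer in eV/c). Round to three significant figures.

2.38e-3 eV/c

Take c = 2.99792458e8 m/s, 1 eV = 1.602176634e-19 J.
Apply p = E/c: p = 1.274e-30 kg·m/s.
Converting to eV/c: p = 0.002384 eV/c ≈ 2.38e-3 eV/c.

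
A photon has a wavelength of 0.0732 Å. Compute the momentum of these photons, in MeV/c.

0.169 MeV/c

Convert to SI: λ = 0.0732 Å = 7.32 × 10^-12 m.
The photon relation is p = h/λ, giving p = 9.052 × 10^-23 kg·m/s.
Converting to MeV/c: p = 0.1694 MeV/c ≈ 0.169 MeV/c.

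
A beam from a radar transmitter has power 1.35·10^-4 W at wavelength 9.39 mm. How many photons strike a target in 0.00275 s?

Total energy: E_total = P·t = 1.35·10^-4 × 0.00275 = 3.712·10^-7 J.
Per-photon energy: E = 2.115·10^-23 J.
N = E_total / E_photon = 1.75·10^16.

1.75·10^16 photons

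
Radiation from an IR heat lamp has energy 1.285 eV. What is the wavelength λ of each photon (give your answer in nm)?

Use h = 6.62607015e-34 J·s, c = 2.99792458e8 m/s, 1 eV = 1.602176634e-19 J.
In SI units: E = 1.285 eV = 2.0588e-19 J.
The photon relation is λ = hc/E, giving λ = 9.649e-7 m.
Converting to nm: λ = 964.9 nm ≈ 965 nm.

965 nm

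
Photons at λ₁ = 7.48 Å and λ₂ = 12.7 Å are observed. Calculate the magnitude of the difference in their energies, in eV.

681 eV

Using E = hc/λ: E₁ = 2.656e-16 J, E₂ = 1.564e-16 J.
|ΔE| = |2.656e-16 − 1.564e-16| = 1.09e-16 J = 681 eV.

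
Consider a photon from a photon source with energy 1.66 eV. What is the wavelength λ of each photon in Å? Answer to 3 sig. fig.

Take h = 6.62607015e-34 J·s, c = 2.99792458e8 m/s, 1 eV = 1.602176634e-19 J.
First convert: E = 1.66 eV = 2.6596e-19 J.
Since λ = hc/E for a photon, λ = 7.469e-7 m.
Converting to Å: λ = 7469 Å ≈ 7470 Å.

7470 Å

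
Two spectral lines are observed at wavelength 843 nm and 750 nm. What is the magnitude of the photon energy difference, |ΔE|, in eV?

0.182 eV

Using E = hc/λ: E₁ = 2.356e-19 J, E₂ = 2.649e-19 J.
|ΔE| = |2.356e-19 − 2.649e-19| = 2.92e-20 J = 0.182 eV.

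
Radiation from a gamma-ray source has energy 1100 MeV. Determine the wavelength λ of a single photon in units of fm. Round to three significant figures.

1.13 fm

First convert: E = 1100 MeV = 1.7624·10^-10 J.
Since λ = hc/E for a photon, λ = 1.127·10^-15 m.
Converting to fm: λ = 1.127 fm ≈ 1.13 fm.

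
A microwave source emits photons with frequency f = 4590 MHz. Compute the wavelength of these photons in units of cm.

Take c = 2.99792458·10^8 m/s.
Convert to SI: f = 4590 MHz = 4.59·10^9 Hz.
For a photon λ = c/f, so λ = 0.06531 m.
Converting to cm: λ = 6.531 cm ≈ 6.53 cm.

6.53 cm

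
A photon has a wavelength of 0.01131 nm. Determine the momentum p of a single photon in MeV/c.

Take h = 6.62607015·10^-34 J·s, c = 2.99792458·10^8 m/s, 1 eV = 1.602176634·10^-19 J.
Convert to SI: λ = 0.01131 nm = 1.131·10^-11 m.
For a photon p = h/λ, so p = 5.859·10^-23 kg·m/s.
Converting to MeV/c: p = 0.1096 MeV/c ≈ 0.110 MeV/c.

0.110 MeV/c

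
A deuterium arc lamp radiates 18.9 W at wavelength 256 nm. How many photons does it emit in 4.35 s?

1.06·10^20 photons

Total energy: E_total = P·t = 18.9 × 4.35 = 82.21 J.
Per-photon energy: E = 7.760·10^-19 J.
N = E_total / E_photon = 1.06·10^20.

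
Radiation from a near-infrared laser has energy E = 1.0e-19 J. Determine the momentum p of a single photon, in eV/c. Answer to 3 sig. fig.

0.624 eV/c

Take c = 2.99792458e8 m/s, 1 eV = 1.602176634e-19 J.
Apply p = E/c: p = 3.336e-28 kg·m/s.
Converting to eV/c: p = 0.6242 eV/c ≈ 0.624 eV/c.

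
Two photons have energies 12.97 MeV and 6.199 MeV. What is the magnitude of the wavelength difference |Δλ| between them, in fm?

104 fm

Using λ = hc/E: λ₁ = 9.5593e-14 m, λ₂ = 2.0001e-13 m.
|Δλ| = |9.5593e-14 − 2.0001e-13| = 1.04e-13 m = 104 fm.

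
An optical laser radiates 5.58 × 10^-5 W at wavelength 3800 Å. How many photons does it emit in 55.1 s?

5.88 × 10^15 photons

Total energy: E_total = P·t = 5.58 × 10^-5 × 55.1 = 0.003075 J.
Per-photon energy: E = 5.227 × 10^-19 J.
N = E_total / E_photon = 5.88 × 10^15.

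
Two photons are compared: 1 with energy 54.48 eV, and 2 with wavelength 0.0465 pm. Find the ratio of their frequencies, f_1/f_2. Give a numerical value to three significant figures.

f_1 = 1.317 × 10^16 Hz (from energy = 54.48 eV, via f = E/h).
f_2 = 6.447 × 10^21 Hz (from wavelength = 0.0465 pm, via f = c/λ).
Ratio = 1.317 × 10^16 / 6.447 × 10^21 = 2.04 × 10^-6.

2.04 × 10^-6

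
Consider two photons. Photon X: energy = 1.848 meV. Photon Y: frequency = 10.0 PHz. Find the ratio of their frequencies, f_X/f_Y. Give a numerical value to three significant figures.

f_X = 4.468e11 Hz (from energy = 1.848 meV, via f = E/h).
f_Y = 1.000e16 Hz (from frequency = 10.0 PHz, via f given directly).
Ratio = 4.468e11 / 1.000e16 = 4.47e-5.

4.47e-5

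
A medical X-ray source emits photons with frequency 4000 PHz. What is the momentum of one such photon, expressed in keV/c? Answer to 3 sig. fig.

16.5 keV/c

In SI units: f = 4000 PHz = 4.00 × 10^18 Hz.
The photon relation is p = hf/c, giving p = 8.841 × 10^-24 kg·m/s.
Converting to keV/c: p = 16.54 keV/c ≈ 16.5 keV/c.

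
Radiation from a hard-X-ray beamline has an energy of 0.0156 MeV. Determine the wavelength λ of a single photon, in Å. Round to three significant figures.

0.795 Å

(h = 6.62607015e-34 J·s, c = 2.99792458e8 m/s, 1 eV = 1.602176634e-19 J.)
First convert: E = 0.0156 MeV = 2.4994e-15 J.
For a photon λ = hc/E, so λ = 7.948e-11 m.
Converting to Å: λ = 0.7948 Å ≈ 0.795 Å.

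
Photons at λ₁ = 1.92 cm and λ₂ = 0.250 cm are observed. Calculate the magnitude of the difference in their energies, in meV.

0.431 meV

Using E = hc/λ: E₁ = 1.035·10^-23 J, E₂ = 7.946·10^-23 J.
|ΔE| = |1.035·10^-23 − 7.946·10^-23| = 6.91·10^-23 J = 0.431 meV.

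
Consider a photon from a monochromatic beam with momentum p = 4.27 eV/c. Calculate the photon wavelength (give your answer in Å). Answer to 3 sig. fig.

First convert: p = 4.27 eV/c = 2.2820 × 10^-27 kg·m/s.
The photon relation is λ = h/p, giving λ = 2.904 × 10^-7 m.
Converting to Å: λ = 2904 Å ≈ 2900 Å.

2900 Å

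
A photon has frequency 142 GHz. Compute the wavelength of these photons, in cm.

0.211 cm

In SI units: f = 142 GHz = 1.42 × 10^11 Hz.
Since λ = c/f for a photon, λ = 0.002111 m.
Converting to cm: λ = 0.2111 cm ≈ 0.211 cm.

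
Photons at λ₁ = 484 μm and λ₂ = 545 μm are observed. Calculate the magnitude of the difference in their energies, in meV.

0.287 meV

Using E = hc/λ: E₁ = 4.104e-22 J, E₂ = 3.645e-22 J.
|ΔE| = |4.104e-22 − 3.645e-22| = 4.59e-23 J = 0.287 meV.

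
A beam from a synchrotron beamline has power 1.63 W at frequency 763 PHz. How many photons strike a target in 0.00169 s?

5.45e12 photons

Total energy: E_total = P·t = 1.63 × 0.00169 = 0.002755 J.
Per-photon energy: E = 5.056e-16 J.
N = E_total / E_photon = 5.45e12.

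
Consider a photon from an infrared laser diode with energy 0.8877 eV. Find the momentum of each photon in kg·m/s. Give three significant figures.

4.74 × 10^-28 kg·m/s

In SI units: E = 0.8877 eV = 1.4223 × 10^-19 J.
The photon relation is p = E/c, giving p = 4.744 × 10^-28 kg·m/s.
So p ≈ 4.74 × 10^-28 kg·m/s.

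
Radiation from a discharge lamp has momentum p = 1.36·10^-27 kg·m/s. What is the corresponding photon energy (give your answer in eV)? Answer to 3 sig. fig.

Take c = 2.99792458·10^8 m/s, 1 eV = 1.602176634·10^-19 J.
Apply E = pc: E = 4.077·10^-19 J.
Converting to eV: E = 2.545 eV ≈ 2.54 eV.

2.54 eV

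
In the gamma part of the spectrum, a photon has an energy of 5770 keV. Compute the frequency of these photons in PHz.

1.40 × 10^6 PHz

Use h = 6.62607015 × 10^-34 J·s, 1 eV = 1.602176634 × 10^-19 J.
Convert to SI: E = 5770 keV = 9.2446 × 10^-13 J.
Apply f = E/h: f = 1.395 × 10^21 Hz.
Converting to PHz: f = 1.395 × 10^6 PHz ≈ 1.40 × 10^6 PHz.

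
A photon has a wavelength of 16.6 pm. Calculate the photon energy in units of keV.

First convert: λ = 16.6 pm = 1.66e-11 m.
For a photon E = hc/λ, so E = 1.197e-14 J.
Converting to keV: E = 74.69 keV ≈ 74.7 keV.

74.7 keV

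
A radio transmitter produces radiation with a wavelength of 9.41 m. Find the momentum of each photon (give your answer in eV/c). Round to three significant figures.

1.32 × 10^-7 eV/c

The photon relation is p = h/λ, giving p = 7.042 × 10^-35 kg·m/s.
Converting to eV/c: p = 1.318 × 10^-7 eV/c ≈ 1.32 × 10^-7 eV/c.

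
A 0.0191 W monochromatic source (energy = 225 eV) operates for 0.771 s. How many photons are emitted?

4.09e14 photons

Total energy: E_total = P·t = 0.0191 × 0.771 = 0.01473 J.
Per-photon energy: E = 3.605e-17 J.
N = E_total / E_photon = 4.09e14.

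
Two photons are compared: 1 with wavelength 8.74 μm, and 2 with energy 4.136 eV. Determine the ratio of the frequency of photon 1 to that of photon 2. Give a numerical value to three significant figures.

f_1 = 3.430e13 Hz (from wavelength = 8.74 μm, via f = c/λ).
f_2 = 1.000e15 Hz (from energy = 4.136 eV, via f = E/h).
Ratio = 3.430e13 / 1.000e15 = 0.0343.

0.0343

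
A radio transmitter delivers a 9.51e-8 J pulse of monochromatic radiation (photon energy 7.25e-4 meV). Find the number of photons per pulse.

8.19e17 photons

Per-photon energy: E = 1.162e-25 J (from energy = 7.25e-4 meV).
N = E_total / E_photon = 9.51e-8 J / 1.162e-25 J = 8.19e17.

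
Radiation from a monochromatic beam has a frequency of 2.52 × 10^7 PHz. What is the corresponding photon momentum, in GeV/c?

(h = 6.62607015 × 10^-34 J·s, c = 2.99792458 × 10^8 m/s, 1 eV = 1.602176634 × 10^-19 J.)
Convert to SI: f = 2.52 × 10^7 PHz = 2.52 × 10^22 Hz.
Apply p = hf/c: p = 5.570 × 10^-20 kg·m/s.
Converting to GeV/c: p = 0.1042 GeV/c ≈ 0.104 GeV/c.

0.104 GeV/c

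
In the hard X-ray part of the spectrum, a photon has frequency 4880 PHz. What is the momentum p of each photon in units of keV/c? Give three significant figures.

20.2 keV/c

Convert to SI: f = 4880 PHz = 4.88 × 10^18 Hz.
The photon relation is p = hf/c, giving p = 1.079 × 10^-23 kg·m/s.
Converting to keV/c: p = 20.18 keV/c ≈ 20.2 keV/c.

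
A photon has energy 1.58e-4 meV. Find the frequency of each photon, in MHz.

38.2 MHz

Use h = 6.62607015e-34 J·s, 1 eV = 1.602176634e-19 J.
In SI units: E = 1.58e-4 meV = 2.5314e-26 J.
For a photon f = E/h, so f = 3.820e7 Hz.
Converting to MHz: f = 38.20 MHz ≈ 38.2 MHz.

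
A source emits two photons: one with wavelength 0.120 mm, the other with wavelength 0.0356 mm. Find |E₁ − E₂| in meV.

24.5 meV

Using E = hc/λ: E₁ = 1.655 × 10^-21 J, E₂ = 5.580 × 10^-21 J.
|ΔE| = |1.655 × 10^-21 − 5.580 × 10^-21| = 3.92 × 10^-21 J = 24.5 meV.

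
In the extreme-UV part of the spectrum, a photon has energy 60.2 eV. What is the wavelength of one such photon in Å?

Take h = 6.62607015 × 10^-34 J·s, c = 2.99792458 × 10^8 m/s, 1 eV = 1.602176634 × 10^-19 J.
In SI units: E = 60.2 eV = 9.6451 × 10^-18 J.
For a photon λ = hc/E, so λ = 2.060 × 10^-8 m.
Converting to Å: λ = 206.0 Å ≈ 206 Å.

206 Å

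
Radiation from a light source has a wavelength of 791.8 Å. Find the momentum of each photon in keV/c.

Use h = 6.62607015·10^-34 J·s, c = 2.99792458·10^8 m/s, 1 eV = 1.602176634·10^-19 J.
Convert to SI: λ = 791.8 Å = 7.918·10^-8 m.
Apply p = h/λ: p = 8.368·10^-27 kg·m/s.
Converting to keV/c: p = 0.01566 keV/c ≈ 0.0157 keV/c.

0.0157 keV/c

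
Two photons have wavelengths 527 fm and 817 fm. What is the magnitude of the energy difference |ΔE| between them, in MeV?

Using E = hc/λ: E₁ = 3.769e-13 J, E₂ = 2.431e-13 J.
|ΔE| = |3.769e-13 − 2.431e-13| = 1.34e-13 J = 0.835 MeV.

0.835 MeV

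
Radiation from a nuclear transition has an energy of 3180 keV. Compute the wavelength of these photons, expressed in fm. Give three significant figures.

390 fm

First convert: E = 3180 keV = 5.0949e-13 J.
Apply λ = hc/E: λ = 3.899e-13 m.
Converting to fm: λ = 389.9 fm ≈ 390 fm.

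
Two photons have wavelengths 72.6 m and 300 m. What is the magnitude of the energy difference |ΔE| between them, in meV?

Using E = hc/λ: E₁ = 2.736e-27 J, E₂ = 6.621e-28 J.
|ΔE| = |2.736e-27 − 6.621e-28| = 2.07e-27 J = 1.29e-5 meV.

1.29e-5 meV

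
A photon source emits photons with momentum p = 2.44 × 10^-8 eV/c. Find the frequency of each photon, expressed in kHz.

(h = 6.62607015 × 10^-34 J·s, c = 2.99792458 × 10^8 m/s, 1 eV = 1.602176634 × 10^-19 J.)
Convert to SI: p = 2.44 × 10^-8 eV/c = 1.3040 × 10^-35 kg·m/s.
Apply f = pc/h: f = 5.900 × 10^6 Hz.
Converting to kHz: f = 5900 kHz ≈ 5900 kHz.

5900 kHz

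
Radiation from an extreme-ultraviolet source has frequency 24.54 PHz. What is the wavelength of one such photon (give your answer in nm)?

12.2 nm

First convert: f = 24.54 PHz = 2.454e16 Hz.
Apply λ = c/f: λ = 1.222e-8 m.
Converting to nm: λ = 12.22 nm ≈ 12.2 nm.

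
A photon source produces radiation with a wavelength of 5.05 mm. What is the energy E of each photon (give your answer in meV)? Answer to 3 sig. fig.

0.246 meV

First convert: λ = 5.05 mm = 0.00505 m.
The photon relation is E = hc/λ, giving E = 3.934 × 10^-23 J.
Converting to meV: E = 0.2455 meV ≈ 0.246 meV.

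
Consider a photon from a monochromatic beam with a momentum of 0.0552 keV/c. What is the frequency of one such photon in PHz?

(h = 6.62607015 × 10^-34 J·s, c = 2.99792458 × 10^8 m/s, 1 eV = 1.602176634 × 10^-19 J.)
In SI units: p = 0.0552 keV/c = 2.9500 × 10^-26 kg·m/s.
The photon relation is f = pc/h, giving f = 1.335 × 10^16 Hz.
Converting to PHz: f = 13.35 PHz ≈ 13.3 PHz.

13.3 PHz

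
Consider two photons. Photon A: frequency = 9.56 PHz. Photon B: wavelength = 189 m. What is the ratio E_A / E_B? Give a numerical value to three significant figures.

E_A = 6.335e-18 J (from frequency = 9.56 PHz, via E = hf).
E_B = 1.051e-27 J (from wavelength = 189 m, via E = hc/λ).
Ratio = 6.335e-18 / 1.051e-27 = 6.03e9.

6.03e9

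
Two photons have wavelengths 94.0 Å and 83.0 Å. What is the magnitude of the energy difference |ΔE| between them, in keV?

Using E = hc/λ: E₁ = 2.113e-17 J, E₂ = 2.393e-17 J.
|ΔE| = |2.113e-17 − 2.393e-17| = 2.80e-18 J = 0.0175 keV.

0.0175 keV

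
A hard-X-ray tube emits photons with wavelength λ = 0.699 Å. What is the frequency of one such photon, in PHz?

4290 PHz

First convert: λ = 0.699 Å = 6.99 × 10^-11 m.
Apply f = c/λ: f = 4.289 × 10^18 Hz.
Converting to PHz: f = 4289 PHz ≈ 4290 PHz.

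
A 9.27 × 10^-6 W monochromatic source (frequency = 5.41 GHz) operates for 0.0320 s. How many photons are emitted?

Total energy: E_total = P·t = 9.27 × 10^-6 × 0.0320 = 2.966 × 10^-7 J.
Per-photon energy: E = 3.585 × 10^-24 J.
N = E_total / E_photon = 8.28 × 10^16.

8.28 × 10^16 photons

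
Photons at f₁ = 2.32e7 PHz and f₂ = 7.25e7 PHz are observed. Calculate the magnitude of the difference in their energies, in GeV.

0.204 GeV

Using E = hf: E₁ = 1.537e-11 J, E₂ = 4.804e-11 J.
|ΔE| = |1.537e-11 − 4.804e-11| = 3.27e-11 J = 0.204 GeV.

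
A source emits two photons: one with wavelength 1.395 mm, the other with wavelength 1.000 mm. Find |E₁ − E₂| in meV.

Using E = hc/λ: E₁ = 1.4240e-22 J, E₂ = 1.9864e-22 J.
|ΔE| = |1.4240e-22 − 1.9864e-22| = 5.62e-23 J = 0.351 meV.

0.351 meV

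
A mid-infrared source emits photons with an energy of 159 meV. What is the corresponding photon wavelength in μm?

Take h = 6.62607015 × 10^-34 J·s, c = 2.99792458 × 10^8 m/s, 1 eV = 1.602176634 × 10^-19 J.
In SI units: E = 159 meV = 2.5475 × 10^-20 J.
Since λ = hc/E for a photon, λ = 7.798 × 10^-6 m.
Converting to μm: λ = 7.798 μm ≈ 7.80 μm.

7.80 μm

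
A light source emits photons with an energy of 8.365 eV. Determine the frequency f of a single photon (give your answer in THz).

2020 THz

Take h = 6.62607015e-34 J·s, 1 eV = 1.602176634e-19 J.
First convert: E = 8.365 eV = 1.3402e-18 J.
For a photon f = E/h, so f = 2.023e15 Hz.
Converting to THz: f = 2023 THz ≈ 2020 THz.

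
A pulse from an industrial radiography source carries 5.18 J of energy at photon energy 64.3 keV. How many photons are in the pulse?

Per-photon energy: E = 1.030 × 10^-14 J (from energy = 64.3 keV).
N = E_total / E_photon = 5.18 J / 1.030 × 10^-14 J = 5.03 × 10^14.

5.03 × 10^14 photons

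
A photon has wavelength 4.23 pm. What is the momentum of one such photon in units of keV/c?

293 keV/c

Use h = 6.62607015·10^-34 J·s, c = 2.99792458·10^8 m/s, 1 eV = 1.602176634·10^-19 J.
In SI units: λ = 4.23 pm = 4.23·10^-12 m.
For a photon p = h/λ, so p = 1.566·10^-22 kg·m/s.
Converting to keV/c: p = 293.1 keV/c ≈ 293 keV/c.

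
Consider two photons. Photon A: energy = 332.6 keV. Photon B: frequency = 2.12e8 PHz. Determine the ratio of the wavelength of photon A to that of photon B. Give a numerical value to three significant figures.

2640

λ_A = 3.728e-12 m (from energy = 332.6 keV, via λ = hc/E).
λ_B = 1.414e-15 m (from frequency = 2.12e8 PHz, via λ = c/f).
Ratio = 3.728e-12 / 1.414e-15 = 2640.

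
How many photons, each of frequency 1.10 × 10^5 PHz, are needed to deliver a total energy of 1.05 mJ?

Per-photon energy: E = 7.289 × 10^-14 J (from frequency = 1.10 × 10^5 PHz).
N = E_total / E_photon = 0.00105 J / 7.289 × 10^-14 J = 1.44 × 10^10.

1.44 × 10^10 photons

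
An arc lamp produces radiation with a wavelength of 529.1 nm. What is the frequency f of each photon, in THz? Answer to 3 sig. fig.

567 THz

Take c = 2.99792458e8 m/s.
In SI units: λ = 529.1 nm = 5.291e-7 m.
For a photon f = c/λ, so f = 5.666e14 Hz.
Converting to THz: f = 566.6 THz ≈ 567 THz.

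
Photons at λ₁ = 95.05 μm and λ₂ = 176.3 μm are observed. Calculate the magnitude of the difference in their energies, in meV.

6.01 meV

Using E = hc/λ: E₁ = 2.0899e-21 J, E₂ = 1.1267e-21 J.
|ΔE| = |2.0899e-21 − 1.1267e-21| = 9.63e-22 J = 6.01 meV.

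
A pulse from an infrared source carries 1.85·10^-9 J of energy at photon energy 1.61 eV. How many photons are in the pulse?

Per-photon energy: E = 2.580·10^-19 J (from energy = 1.61 eV).
N = E_total / E_photon = 1.85·10^-9 J / 2.580·10^-19 J = 7.17·10^9.

7.17·10^9 photons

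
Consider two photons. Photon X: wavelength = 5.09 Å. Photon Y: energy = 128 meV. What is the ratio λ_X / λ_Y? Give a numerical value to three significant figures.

λ_X = 5.090e-10 m (from wavelength = 5.09 Å, via λ given directly).
λ_Y = 9.686e-6 m (from energy = 128 meV, via λ = hc/E).
Ratio = 5.090e-10 / 9.686e-6 = 5.25e-5.

5.25e-5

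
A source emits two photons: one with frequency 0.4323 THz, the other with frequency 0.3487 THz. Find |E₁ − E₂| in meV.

Using E = hf: E₁ = 2.8645e-22 J, E₂ = 2.3105e-22 J.
|ΔE| = |2.8645e-22 − 2.3105e-22| = 5.54e-23 J = 0.346 meV.

0.346 meV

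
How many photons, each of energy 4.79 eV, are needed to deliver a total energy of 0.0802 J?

Per-photon energy: E = 7.674e-19 J (from energy = 4.79 eV).
N = E_total / E_photon = 0.0802 J / 7.674e-19 J = 1.05e17.

1.05e17 photons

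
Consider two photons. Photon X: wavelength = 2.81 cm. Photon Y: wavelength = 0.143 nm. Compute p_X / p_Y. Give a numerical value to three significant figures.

p_X = 2.358e-32 kg·m/s (from wavelength = 2.81 cm, via p = h/λ).
p_Y = 4.634e-24 kg·m/s (from wavelength = 0.143 nm, via p = h/λ).
Ratio = 2.358e-32 / 4.634e-24 = 5.09e-9.

5.09e-9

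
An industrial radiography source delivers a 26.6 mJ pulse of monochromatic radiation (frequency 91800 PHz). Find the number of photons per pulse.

4.37e11 photons

Per-photon energy: E = 6.083e-14 J (from frequency = 91800 PHz).
N = E_total / E_photon = 0.0266 J / 6.083e-14 J = 4.37e11.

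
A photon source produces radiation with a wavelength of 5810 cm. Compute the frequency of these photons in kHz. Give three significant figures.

5160 kHz

In SI units: λ = 5810 cm = 58.1 m.
For a photon f = c/λ, so f = 5.160·10^6 Hz.
Converting to kHz: f = 5160 kHz ≈ 5160 kHz.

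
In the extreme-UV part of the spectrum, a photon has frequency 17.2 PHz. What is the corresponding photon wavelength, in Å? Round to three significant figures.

In SI units: f = 17.2 PHz = 1.72e16 Hz.
For a photon λ = c/f, so λ = 1.743e-8 m.
Converting to Å: λ = 174.3 Å ≈ 174 Å.

174 Å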